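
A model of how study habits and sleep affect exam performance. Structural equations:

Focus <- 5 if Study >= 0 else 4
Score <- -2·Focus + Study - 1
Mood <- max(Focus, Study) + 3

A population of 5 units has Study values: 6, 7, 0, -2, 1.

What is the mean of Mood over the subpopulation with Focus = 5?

8.75

Conditioning on Focus=5 selects the 4 unit(s) with Study ∈ {6, 7, 0, 1}. Their Mood values: 9, 10, 8, 8. Mean = 8.75.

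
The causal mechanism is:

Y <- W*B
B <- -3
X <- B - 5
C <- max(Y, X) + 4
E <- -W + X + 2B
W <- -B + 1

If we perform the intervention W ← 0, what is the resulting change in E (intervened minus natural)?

4

do(W=0) replaces the equation W <- -B + 1 with the constant W = 0.
X = B - 5  [with B=-3]  = -8
E = -W + X + 2B  [with W=0, X=-8, B=-3]  = -14
Without intervention: W = -B + 1  [with B=-3]  = 4; X = B - 5  [with B=-3]  = -8; E = -W + X + 2B  [with W=4, X=-8, B=-3]  = -18.
Change = -14 − (-18) = 4.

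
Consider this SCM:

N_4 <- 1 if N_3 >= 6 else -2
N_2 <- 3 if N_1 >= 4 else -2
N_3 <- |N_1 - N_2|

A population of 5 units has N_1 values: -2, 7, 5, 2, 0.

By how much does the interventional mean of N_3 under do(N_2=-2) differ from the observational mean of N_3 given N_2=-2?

The intervention sets N_2=-2 in all 5 units regardless of N_1. Recomputing N_3 per unit gives 0, 9, 7, 4, 2; average 4.4.
Observing N_2=-2 restricts to units where N_2's equation naturally yields -2: N_1 ∈ {-2, 2, 0}. In that subpopulation N_3 = 0, 4, 2, mean 2.
Difference = 4.4 − 2 = 2.4.

2.4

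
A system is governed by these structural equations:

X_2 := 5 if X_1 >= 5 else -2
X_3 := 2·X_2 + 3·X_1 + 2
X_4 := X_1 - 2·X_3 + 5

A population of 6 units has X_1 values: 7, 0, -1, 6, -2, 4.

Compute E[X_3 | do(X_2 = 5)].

19

do(X_2=5) breaks X_2's dependence on X_1. With X_2=5 fixed, X_3 across the units is 33, 12, 9, 30, 6, 24, mean 19.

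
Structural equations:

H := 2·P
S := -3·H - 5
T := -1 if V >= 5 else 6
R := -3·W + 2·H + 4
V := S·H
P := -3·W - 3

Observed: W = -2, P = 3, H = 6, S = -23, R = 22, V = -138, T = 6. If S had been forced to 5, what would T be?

The intervention breaks the incoming arrows to S: S := -3·H - 5 no longer applies, and S = 5.
P = -3·W - 3  [with W=-2]  = 3
H = 2·P  [with P=3]  = 6
V = S·H  [with S=5, H=6]  = 30
T = -1 if V >= 5 else 6  [with V=30]  = -1

-1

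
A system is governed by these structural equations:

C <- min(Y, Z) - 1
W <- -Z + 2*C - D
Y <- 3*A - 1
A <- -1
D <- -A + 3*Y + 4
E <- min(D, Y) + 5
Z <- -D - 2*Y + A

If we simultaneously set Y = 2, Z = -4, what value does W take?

The joint intervention fixes Y = 2, Z = -4, removing each variable's own equation.
D = -A + 3*Y + 4  [with A=-1, Y=2]  = 11
C = min(Y, Z) - 1  [with Y=2, Z=-4]  = -5
W = -Z + 2*C - D  [with Z=-4, C=-5, D=11]  = -17

-17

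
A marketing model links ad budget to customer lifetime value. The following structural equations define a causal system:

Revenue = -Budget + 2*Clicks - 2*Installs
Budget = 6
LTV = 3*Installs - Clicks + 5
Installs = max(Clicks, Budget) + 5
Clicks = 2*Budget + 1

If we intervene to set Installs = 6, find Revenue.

The intervention breaks the incoming arrows to Installs: Installs = max(Clicks, Budget) + 5 no longer applies, and Installs = 6.
Clicks = 2*Budget + 1  [with Budget=6]  = 13
Revenue = -Budget + 2*Clicks - 2*Installs  [with Budget=6, Clicks=13, Installs=6]  = 8

8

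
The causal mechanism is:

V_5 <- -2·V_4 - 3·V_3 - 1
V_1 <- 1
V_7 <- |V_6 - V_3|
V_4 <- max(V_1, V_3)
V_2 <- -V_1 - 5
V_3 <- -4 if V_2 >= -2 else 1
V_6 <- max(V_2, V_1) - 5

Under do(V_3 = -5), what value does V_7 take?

1

The intervention breaks the incoming arrows to V_3: V_3 <- -4 if V_2 >= -2 else 1 no longer applies, and V_3 = -5.
V_2 = -V_1 - 5  [with V_1=1]  = -6
V_6 = max(V_2, V_1) - 5  [with V_2=-6, V_1=1]  = -4
V_7 = |V_6 - V_3|  [with V_6=-4, V_3=-5]  = 1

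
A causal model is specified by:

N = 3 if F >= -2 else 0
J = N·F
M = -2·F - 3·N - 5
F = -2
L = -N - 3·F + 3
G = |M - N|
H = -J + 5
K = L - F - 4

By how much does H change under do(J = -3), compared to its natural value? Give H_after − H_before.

The intervention breaks the incoming arrows to J: J = N·F no longer applies, and J = -3.
H = -J + 5  [with J=-3]  = 8
Without intervention: N = 3 if F >= -2 else 0  [with F=-2]  = 3; J = N·F  [with N=3, F=-2]  = -6; H = -J + 5  [with J=-6]  = 11.
Change = 8 − 11 = -3.

-3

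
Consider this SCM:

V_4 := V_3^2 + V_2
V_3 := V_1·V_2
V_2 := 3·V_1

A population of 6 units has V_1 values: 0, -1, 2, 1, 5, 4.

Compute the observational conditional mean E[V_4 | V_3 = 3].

Observing V_3=3 restricts to units where V_3's equation naturally yields 3: V_1 ∈ {-1, 1}. In that subpopulation V_4 = 6, 12, mean 9.

9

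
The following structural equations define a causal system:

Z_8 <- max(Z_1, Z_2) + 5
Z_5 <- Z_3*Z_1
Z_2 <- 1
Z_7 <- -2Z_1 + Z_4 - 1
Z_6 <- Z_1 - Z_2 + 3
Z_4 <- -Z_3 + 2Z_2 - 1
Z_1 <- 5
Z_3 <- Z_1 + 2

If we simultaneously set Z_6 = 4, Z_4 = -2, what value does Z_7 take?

Under do(Z_6 = 4, Z_4 = -2), each intervened variable's structural equation is replaced by its fixed value.
Z_7 = -2Z_1 + Z_4 - 1  [with Z_1=5, Z_4=-2]  = -13

-13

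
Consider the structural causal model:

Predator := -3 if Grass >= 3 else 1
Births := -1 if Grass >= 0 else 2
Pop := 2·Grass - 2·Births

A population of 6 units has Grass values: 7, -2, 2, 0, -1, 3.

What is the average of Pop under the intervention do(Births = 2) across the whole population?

Every unit gets Births=2 under the intervention. Pop values become 10, -8, 0, -4, -6, 2; E[Pop|do(Births=2)] = -1.

-1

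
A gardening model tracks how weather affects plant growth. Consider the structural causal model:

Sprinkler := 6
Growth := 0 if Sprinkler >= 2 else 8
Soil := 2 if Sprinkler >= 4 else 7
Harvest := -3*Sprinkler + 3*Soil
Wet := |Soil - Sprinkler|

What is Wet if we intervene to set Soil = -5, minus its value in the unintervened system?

The intervention breaks the incoming arrows to Soil: Soil := 2 if Sprinkler >= 4 else 7 no longer applies, and Soil = -5.
Wet = |Soil - Sprinkler|  [with Soil=-5, Sprinkler=6]  = 11
Without intervention: Soil = 2 if Sprinkler >= 4 else 7  [with Sprinkler=6]  = 2; Wet = |Soil - Sprinkler|  [with Soil=2, Sprinkler=6]  = 4.
Change = 11 − 4 = 7.

7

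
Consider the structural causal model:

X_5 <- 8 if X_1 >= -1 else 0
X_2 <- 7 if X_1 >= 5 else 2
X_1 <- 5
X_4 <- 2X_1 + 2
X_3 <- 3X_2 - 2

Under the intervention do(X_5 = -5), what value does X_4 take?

12

The intervention breaks the incoming arrows to X_5: X_5 <- 8 if X_1 >= -1 else 0 no longer applies, and X_5 = -5.
Since X_4 is not a descendant of the intervened variable, it is unaffected.
X_4 = 2X_1 + 2  [with X_1=5]  = 12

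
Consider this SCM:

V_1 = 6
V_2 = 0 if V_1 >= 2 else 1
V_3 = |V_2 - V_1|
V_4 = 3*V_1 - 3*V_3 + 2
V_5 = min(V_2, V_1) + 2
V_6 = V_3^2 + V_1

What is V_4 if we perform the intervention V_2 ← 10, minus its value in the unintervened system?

6

Under do(V_2=10), the mechanism V_2 = 0 if V_1 >= 2 else 1 is discarded; V_2 is fixed at 10.
V_3 = |V_2 - V_1|  [with V_2=10, V_1=6]  = 4
V_4 = 3*V_1 - 3*V_3 + 2  [with V_1=6, V_3=4]  = 8
Without intervention: V_2 = 0 if V_1 >= 2 else 1  [with V_1=6]  = 0; V_3 = |V_2 - V_1|  [with V_2=0, V_1=6]  = 6; V_4 = 3*V_1 - 3*V_3 + 2  [with V_1=6, V_3=6]  = 2.
Change = 8 − 2 = 6.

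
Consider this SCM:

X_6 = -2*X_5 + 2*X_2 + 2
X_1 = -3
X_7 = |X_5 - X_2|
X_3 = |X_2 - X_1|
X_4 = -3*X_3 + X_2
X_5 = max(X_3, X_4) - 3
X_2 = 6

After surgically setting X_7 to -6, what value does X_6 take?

Intervening sets X_7 = -6 and removes its equation (X_7 = |X_5 - X_2|).
Since X_6 is not a descendant of the intervened variable, it is unaffected.
X_3 = |X_2 - X_1|  [with X_2=6, X_1=-3]  = 9
X_4 = -3*X_3 + X_2  [with X_3=9, X_2=6]  = -21
X_5 = max(X_3, X_4) - 3  [with X_3=9, X_4=-21]  = 6
X_6 = -2*X_5 + 2*X_2 + 2  [with X_5=6, X_2=6]  = 2

2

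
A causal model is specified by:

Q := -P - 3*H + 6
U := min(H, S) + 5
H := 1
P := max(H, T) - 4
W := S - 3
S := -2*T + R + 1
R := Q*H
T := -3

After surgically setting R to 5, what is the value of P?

do(R=5) replaces the equation R := Q*H with the constant R = 5.
P is not downstream of the intervention, so its value is determined by the original equations.
P = max(H, T) - 4  [with H=1, T=-3]  = -3

-3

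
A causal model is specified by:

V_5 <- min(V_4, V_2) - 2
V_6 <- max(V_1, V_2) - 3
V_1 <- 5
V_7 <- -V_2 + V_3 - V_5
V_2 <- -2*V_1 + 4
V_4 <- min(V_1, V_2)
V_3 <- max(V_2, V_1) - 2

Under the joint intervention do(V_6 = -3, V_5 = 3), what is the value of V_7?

Setting V_6 = -3, V_5 = 3 by intervention discards those variables' equations.
V_2 = -2*V_1 + 4  [with V_1=5]  = -6
V_3 = max(V_2, V_1) - 2  [with V_2=-6, V_1=5]  = 3
V_7 = -V_2 + V_3 - V_5  [with V_2=-6, V_3=3, V_5=3]  = 6

6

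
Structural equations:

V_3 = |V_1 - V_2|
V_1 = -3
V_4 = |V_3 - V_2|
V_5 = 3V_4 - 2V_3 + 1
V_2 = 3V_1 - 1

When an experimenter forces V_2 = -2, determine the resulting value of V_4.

3

Under do(V_2=-2), the mechanism V_2 = 3V_1 - 1 is discarded; V_2 is fixed at -2.
V_3 = |V_1 - V_2|  [with V_1=-3, V_2=-2]  = 1
V_4 = |V_3 - V_2|  [with V_3=1, V_2=-2]  = 3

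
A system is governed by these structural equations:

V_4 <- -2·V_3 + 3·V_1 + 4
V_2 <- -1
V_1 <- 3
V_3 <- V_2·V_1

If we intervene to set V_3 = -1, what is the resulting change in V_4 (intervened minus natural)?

-4

The intervention breaks the incoming arrows to V_3: V_3 <- V_2·V_1 no longer applies, and V_3 = -1.
V_4 = -2·V_3 + 3·V_1 + 4  [with V_3=-1, V_1=3]  = 15
Without intervention: V_3 = V_2·V_1  [with V_2=-1, V_1=3]  = -3; V_4 = -2·V_3 + 3·V_1 + 4  [with V_3=-3, V_1=3]  = 19.
Change = 15 − 19 = -4.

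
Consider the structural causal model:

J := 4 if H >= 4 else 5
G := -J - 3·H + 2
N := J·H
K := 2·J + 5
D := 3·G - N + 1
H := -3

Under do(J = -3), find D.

34

Under do(J=-3), the mechanism J := 4 if H >= 4 else 5 is discarded; J is fixed at -3.
G = -J - 3·H + 2  [with J=-3, H=-3]  = 14
N = J·H  [with J=-3, H=-3]  = 9
D = 3·G - N + 1  [with G=14, N=9]  = 34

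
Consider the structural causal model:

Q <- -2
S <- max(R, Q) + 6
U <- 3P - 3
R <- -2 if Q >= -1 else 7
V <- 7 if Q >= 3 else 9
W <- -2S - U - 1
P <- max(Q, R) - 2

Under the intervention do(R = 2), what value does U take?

-3

Under do(R=2), the mechanism R <- -2 if Q >= -1 else 7 is discarded; R is fixed at 2.
P = max(Q, R) - 2  [with Q=-2, R=2]  = 0
U = 3P - 3  [with P=0]  = -3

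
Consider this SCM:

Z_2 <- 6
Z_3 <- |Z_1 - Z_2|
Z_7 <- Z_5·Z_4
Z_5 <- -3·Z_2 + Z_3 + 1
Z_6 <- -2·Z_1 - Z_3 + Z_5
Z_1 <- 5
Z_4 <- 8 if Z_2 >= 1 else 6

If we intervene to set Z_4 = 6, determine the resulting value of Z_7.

The intervention breaks the incoming arrows to Z_4: Z_4 <- 8 if Z_2 >= 1 else 6 no longer applies, and Z_4 = 6.
Z_3 = |Z_1 - Z_2|  [with Z_1=5, Z_2=6]  = 1
Z_5 = -3·Z_2 + Z_3 + 1  [with Z_2=6, Z_3=1]  = -16
Z_7 = Z_5·Z_4  [with Z_5=-16, Z_4=6]  = -96

-96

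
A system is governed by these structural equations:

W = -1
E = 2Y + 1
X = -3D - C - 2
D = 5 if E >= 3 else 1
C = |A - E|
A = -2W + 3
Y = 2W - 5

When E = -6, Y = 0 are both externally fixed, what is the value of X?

The joint intervention fixes E = -6, Y = 0, removing each variable's own equation.
A = -2W + 3  [with W=-1]  = 5
D = 5 if E >= 3 else 1  [with E=-6]  = 1
C = |A - E|  [with A=5, E=-6]  = 11
X = -3D - C - 2  [with D=1, C=11]  = -16

-16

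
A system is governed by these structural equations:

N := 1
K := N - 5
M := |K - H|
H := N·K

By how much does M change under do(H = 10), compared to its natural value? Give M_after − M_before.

14

The intervention breaks the incoming arrows to H: H := N·K no longer applies, and H = 10.
K = N - 5  [with N=1]  = -4
M = |K - H|  [with K=-4, H=10]  = 14
Without intervention: K = N - 5  [with N=1]  = -4; H = N·K  [with N=1, K=-4]  = -4; M = |K - H|  [with K=-4, H=-4]  = 0.
Change = 14 − 0 = 14.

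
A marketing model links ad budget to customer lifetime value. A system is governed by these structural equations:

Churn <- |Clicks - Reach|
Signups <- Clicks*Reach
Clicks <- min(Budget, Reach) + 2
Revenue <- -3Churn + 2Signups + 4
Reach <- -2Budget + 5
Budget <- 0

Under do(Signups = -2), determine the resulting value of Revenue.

Under do(Signups=-2), the mechanism Signups <- Clicks*Reach is discarded; Signups is fixed at -2.
Reach = -2Budget + 5  [with Budget=0]  = 5
Clicks = min(Budget, Reach) + 2  [with Budget=0, Reach=5]  = 2
Churn = |Clicks - Reach|  [with Clicks=2, Reach=5]  = 3
Revenue = -3Churn + 2Signups + 4  [with Churn=3, Signups=-2]  = -9

-9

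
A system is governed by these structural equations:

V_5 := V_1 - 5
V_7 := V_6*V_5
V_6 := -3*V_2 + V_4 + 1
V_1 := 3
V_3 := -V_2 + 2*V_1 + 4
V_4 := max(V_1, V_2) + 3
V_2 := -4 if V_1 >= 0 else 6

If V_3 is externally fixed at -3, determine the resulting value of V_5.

do(V_3=-3) replaces the equation V_3 := -V_2 + 2*V_1 + 4 with the constant V_3 = -3.
V_5 is not downstream of the intervention, so its value is determined by the original equations.
V_5 = V_1 - 5  [with V_1=3]  = -2

-2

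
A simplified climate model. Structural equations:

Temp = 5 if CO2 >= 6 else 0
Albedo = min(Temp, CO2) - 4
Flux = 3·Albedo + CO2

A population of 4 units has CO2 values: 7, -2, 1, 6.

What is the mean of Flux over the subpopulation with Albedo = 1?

E[Flux|Albedo=1] averages over only the 2 units with Albedo=1 (CO2 = 7, 6): Flux = 10, 9, mean 9.5.

9.5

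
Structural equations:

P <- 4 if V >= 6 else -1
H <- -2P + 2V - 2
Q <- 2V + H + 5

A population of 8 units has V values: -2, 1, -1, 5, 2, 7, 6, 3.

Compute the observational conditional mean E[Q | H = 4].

Conditioning on H=4 selects the 2 unit(s) with V ∈ {2, 7}. Their Q values: 13, 23. Mean = 18.

18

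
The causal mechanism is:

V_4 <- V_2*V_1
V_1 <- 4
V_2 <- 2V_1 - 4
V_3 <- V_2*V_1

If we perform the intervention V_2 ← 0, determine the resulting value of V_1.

4

Under do(V_2=0), the mechanism V_2 <- 2V_1 - 4 is discarded; V_2 is fixed at 0.
V_1 is not downstream of the intervention, so its value is determined by the original equations.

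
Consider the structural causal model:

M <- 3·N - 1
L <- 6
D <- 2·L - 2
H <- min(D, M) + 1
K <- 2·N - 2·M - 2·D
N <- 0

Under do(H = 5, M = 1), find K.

The joint intervention fixes H = 5, M = 1, removing each variable's own equation.
D = 2·L - 2  [with L=6]  = 10
K = 2·N - 2·M - 2·D  [with N=0, M=1, D=10]  = -22

-22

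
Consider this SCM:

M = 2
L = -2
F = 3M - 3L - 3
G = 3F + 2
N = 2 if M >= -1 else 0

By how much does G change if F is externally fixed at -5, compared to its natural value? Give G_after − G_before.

-42

The intervention breaks the incoming arrows to F: F = 3M - 3L - 3 no longer applies, and F = -5.
G = 3F + 2  [with F=-5]  = -13
Without intervention: F = 3M - 3L - 3  [with M=2, L=-2]  = 9; G = 3F + 2  [with F=9]  = 29.
Change = -13 − 29 = -42.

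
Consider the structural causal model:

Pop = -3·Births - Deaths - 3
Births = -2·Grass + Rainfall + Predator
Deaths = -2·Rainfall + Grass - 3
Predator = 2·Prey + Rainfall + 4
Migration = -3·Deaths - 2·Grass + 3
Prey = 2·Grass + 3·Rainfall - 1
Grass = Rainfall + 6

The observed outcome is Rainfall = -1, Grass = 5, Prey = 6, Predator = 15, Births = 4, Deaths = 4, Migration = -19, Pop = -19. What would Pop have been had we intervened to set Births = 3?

do(Births=3) replaces the equation Births = -2·Grass + Rainfall + Predator with the constant Births = 3.
Grass = Rainfall + 6  [with Rainfall=-1]  = 5
Deaths = -2·Rainfall + Grass - 3  [with Rainfall=-1, Grass=5]  = 4
Pop = -3·Births - Deaths - 3  [with Births=3, Deaths=4]  = -16

-16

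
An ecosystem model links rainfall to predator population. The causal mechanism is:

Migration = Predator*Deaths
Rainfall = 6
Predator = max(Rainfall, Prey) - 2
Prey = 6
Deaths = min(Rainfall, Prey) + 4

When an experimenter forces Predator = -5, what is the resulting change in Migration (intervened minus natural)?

do(Predator=-5) replaces the equation Predator = max(Rainfall, Prey) - 2 with the constant Predator = -5.
Deaths = min(Rainfall, Prey) + 4  [with Rainfall=6, Prey=6]  = 10
Migration = Predator*Deaths  [with Predator=-5, Deaths=10]  = -50
Without intervention: Predator = max(Rainfall, Prey) - 2  [with Rainfall=6, Prey=6]  = 4; Deaths = min(Rainfall, Prey) + 4  [with Rainfall=6, Prey=6]  = 10; Migration = Predator*Deaths  [with Predator=4, Deaths=10]  = 40.
Change = -50 − 40 = -90.

-90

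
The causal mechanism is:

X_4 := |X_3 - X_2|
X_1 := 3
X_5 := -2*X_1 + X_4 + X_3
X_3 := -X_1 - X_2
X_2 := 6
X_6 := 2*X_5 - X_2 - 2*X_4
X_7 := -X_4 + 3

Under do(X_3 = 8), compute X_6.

-2

The intervention breaks the incoming arrows to X_3: X_3 := -X_1 - X_2 no longer applies, and X_3 = 8.
X_4 = |X_3 - X_2|  [with X_3=8, X_2=6]  = 2
X_5 = -2*X_1 + X_4 + X_3  [with X_1=3, X_4=2, X_3=8]  = 4
X_6 = 2*X_5 - X_2 - 2*X_4  [with X_5=4, X_2=6, X_4=2]  = -2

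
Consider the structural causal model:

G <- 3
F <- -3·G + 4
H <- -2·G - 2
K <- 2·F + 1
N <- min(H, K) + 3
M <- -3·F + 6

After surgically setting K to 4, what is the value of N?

-5

Intervening sets K = 4 and removes its equation (K <- 2·F + 1).
H = -2·G - 2  [with G=3]  = -8
N = min(H, K) + 3  [with H=-8, K=4]  = -5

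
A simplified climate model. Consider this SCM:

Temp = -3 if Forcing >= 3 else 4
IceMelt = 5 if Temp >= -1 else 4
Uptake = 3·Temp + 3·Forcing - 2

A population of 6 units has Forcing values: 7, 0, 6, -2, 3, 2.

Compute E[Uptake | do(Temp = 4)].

do(Temp=4) breaks Temp's dependence on Forcing. With Temp=4 fixed, Uptake across the units is 31, 10, 28, 4, 19, 16, mean 18.

18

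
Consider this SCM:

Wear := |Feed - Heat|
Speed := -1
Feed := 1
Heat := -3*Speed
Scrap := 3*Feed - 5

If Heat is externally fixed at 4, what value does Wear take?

The intervention breaks the incoming arrows to Heat: Heat := -3*Speed no longer applies, and Heat = 4.
Wear = |Feed - Heat|  [with Feed=1, Heat=4]  = 3

3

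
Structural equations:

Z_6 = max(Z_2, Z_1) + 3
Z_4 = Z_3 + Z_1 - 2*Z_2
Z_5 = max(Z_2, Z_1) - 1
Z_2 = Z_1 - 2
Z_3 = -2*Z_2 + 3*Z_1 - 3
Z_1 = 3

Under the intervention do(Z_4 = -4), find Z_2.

The intervention breaks the incoming arrows to Z_4: Z_4 = Z_3 + Z_1 - 2*Z_2 no longer applies, and Z_4 = -4.
Since Z_2 is not a descendant of the intervened variable, it is unaffected.
Z_2 = Z_1 - 2  [with Z_1=3]  = 1

1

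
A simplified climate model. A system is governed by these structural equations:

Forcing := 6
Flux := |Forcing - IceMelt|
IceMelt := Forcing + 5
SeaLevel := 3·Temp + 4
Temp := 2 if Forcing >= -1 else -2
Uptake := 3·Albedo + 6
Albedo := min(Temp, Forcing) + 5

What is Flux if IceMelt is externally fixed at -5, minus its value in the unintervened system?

6

The intervention breaks the incoming arrows to IceMelt: IceMelt := Forcing + 5 no longer applies, and IceMelt = -5.
Flux = |Forcing - IceMelt|  [with Forcing=6, IceMelt=-5]  = 11
Without intervention: IceMelt = Forcing + 5  [with Forcing=6]  = 11; Flux = |Forcing - IceMelt|  [with Forcing=6, IceMelt=11]  = 5.
Change = 11 − 5 = 6.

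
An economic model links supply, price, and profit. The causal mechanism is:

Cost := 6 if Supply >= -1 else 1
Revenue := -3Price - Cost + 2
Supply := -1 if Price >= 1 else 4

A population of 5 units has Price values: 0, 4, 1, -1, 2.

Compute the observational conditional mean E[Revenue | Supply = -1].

Conditioning on Supply=-1 selects the 3 unit(s) with Price ∈ {4, 1, 2}. Their Revenue values: -16, -7, -10. Mean = -11.

-11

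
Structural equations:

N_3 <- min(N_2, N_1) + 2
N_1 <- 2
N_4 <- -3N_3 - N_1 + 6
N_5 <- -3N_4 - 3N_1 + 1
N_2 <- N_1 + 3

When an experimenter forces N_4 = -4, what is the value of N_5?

7

Intervening sets N_4 = -4 and removes its equation (N_4 <- -3N_3 - N_1 + 6).
N_5 = -3N_4 - 3N_1 + 1  [with N_4=-4, N_1=2]  = 7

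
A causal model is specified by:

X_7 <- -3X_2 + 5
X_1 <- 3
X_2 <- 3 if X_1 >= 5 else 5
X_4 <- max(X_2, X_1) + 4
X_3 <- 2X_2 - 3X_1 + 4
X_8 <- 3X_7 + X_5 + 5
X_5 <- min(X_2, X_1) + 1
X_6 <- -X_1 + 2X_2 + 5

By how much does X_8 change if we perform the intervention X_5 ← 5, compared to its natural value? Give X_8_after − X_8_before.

1

do(X_5=5) replaces the equation X_5 <- min(X_2, X_1) + 1 with the constant X_5 = 5.
X_2 = 3 if X_1 >= 5 else 5  [with X_1=3]  = 5
X_7 = -3X_2 + 5  [with X_2=5]  = -10
X_8 = 3X_7 + X_5 + 5  [with X_7=-10, X_5=5]  = -20
Without intervention: X_2 = 3 if X_1 >= 5 else 5  [with X_1=3]  = 5; X_5 = min(X_2, X_1) + 1  [with X_2=5, X_1=3]  = 4; X_7 = -3X_2 + 5  [with X_2=5]  = -10; X_8 = 3X_7 + X_5 + 5  [with X_7=-10, X_5=4]  = -21.
Change = -20 − (-21) = 1.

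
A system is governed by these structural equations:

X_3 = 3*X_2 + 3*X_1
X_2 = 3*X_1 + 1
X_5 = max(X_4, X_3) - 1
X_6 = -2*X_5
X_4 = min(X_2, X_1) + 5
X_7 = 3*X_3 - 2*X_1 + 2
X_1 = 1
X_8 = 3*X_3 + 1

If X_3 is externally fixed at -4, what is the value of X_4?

The intervention breaks the incoming arrows to X_3: X_3 = 3*X_2 + 3*X_1 no longer applies, and X_3 = -4.
X_4 is not downstream of the intervention, so its value is determined by the original equations.
X_2 = 3*X_1 + 1  [with X_1=1]  = 4
X_4 = min(X_2, X_1) + 5  [with X_2=4, X_1=1]  = 6

6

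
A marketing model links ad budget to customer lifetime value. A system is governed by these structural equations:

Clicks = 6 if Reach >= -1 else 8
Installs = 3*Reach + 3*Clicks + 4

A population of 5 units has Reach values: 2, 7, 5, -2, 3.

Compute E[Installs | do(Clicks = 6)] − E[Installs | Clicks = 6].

The intervention sets Clicks=6 in all 5 units regardless of Reach. Recomputing Installs per unit gives 28, 43, 37, 16, 31; average 31.
Observing Clicks=6 restricts to units where Clicks's equation naturally yields 6: Reach ∈ {2, 7, 5, 3}. In that subpopulation Installs = 28, 43, 37, 31, mean 34.75.
Difference = 31 − 34.75 = -3.75.

-3.75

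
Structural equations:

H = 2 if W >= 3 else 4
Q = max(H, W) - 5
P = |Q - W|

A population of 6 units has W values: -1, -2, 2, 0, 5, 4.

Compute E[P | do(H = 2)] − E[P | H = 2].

Under do(H=2), H's equation is replaced by H=2 for every unit. Per-unit P: 2, 1, 5, 3, 5, 5. Mean = 3.5.
Conditioning on H=2 selects the 2 unit(s) with W ∈ {5, 4}. Their P values: 5, 5. Mean = 5.
Difference = 3.5 − 5 = -1.5.

-1.5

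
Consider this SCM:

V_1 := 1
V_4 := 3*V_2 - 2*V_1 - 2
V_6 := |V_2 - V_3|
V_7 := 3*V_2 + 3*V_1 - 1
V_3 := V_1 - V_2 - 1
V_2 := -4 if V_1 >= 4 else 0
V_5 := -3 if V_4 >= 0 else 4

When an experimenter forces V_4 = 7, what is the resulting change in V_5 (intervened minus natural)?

Intervening sets V_4 = 7 and removes its equation (V_4 := 3*V_2 - 2*V_1 - 2).
V_5 = -3 if V_4 >= 0 else 4  [with V_4=7]  = -3
Without intervention: V_2 = -4 if V_1 >= 4 else 0  [with V_1=1]  = 0; V_4 = 3*V_2 - 2*V_1 - 2  [with V_2=0, V_1=1]  = -4; V_5 = -3 if V_4 >= 0 else 4  [with V_4=-4]  = 4.
Change = -3 − 4 = -7.

-7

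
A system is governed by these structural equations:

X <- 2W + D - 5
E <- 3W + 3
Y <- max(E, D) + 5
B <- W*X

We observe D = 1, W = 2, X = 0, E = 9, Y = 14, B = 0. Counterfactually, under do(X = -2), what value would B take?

The intervention breaks the incoming arrows to X: X <- 2W + D - 5 no longer applies, and X = -2.
B = W*X  [with W=2, X=-2]  = -4

-4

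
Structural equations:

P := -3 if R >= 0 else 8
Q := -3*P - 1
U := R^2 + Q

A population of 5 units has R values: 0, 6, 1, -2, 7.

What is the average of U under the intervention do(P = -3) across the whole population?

Under do(P=-3), P's equation is replaced by P=-3 for every unit. Per-unit U: 8, 44, 9, 12, 57. Mean = 26.

26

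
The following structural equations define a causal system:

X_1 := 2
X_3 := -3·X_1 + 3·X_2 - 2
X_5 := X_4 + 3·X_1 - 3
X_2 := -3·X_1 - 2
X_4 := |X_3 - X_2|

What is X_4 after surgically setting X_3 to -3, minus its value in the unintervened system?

-19

The intervention breaks the incoming arrows to X_3: X_3 := -3·X_1 + 3·X_2 - 2 no longer applies, and X_3 = -3.
X_2 = -3·X_1 - 2  [with X_1=2]  = -8
X_4 = |X_3 - X_2|  [with X_3=-3, X_2=-8]  = 5
Without intervention: X_2 = -3·X_1 - 2  [with X_1=2]  = -8; X_3 = -3·X_1 + 3·X_2 - 2  [with X_1=2, X_2=-8]  = -32; X_4 = |X_3 - X_2|  [with X_3=-32, X_2=-8]  = 24.
Change = 5 − 24 = -19.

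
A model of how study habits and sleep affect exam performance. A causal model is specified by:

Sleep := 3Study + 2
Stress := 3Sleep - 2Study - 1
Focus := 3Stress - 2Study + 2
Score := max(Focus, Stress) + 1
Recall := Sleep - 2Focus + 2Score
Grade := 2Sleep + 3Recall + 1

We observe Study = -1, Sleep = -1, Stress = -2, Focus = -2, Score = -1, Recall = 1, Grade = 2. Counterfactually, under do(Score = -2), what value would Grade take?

Under do(Score=-2), the mechanism Score := max(Focus, Stress) + 1 is discarded; Score is fixed at -2.
Sleep = 3Study + 2  [with Study=-1]  = -1
Stress = 3Sleep - 2Study - 1  [with Sleep=-1, Study=-1]  = -2
Focus = 3Stress - 2Study + 2  [with Stress=-2, Study=-1]  = -2
Recall = Sleep - 2Focus + 2Score  [with Sleep=-1, Focus=-2, Score=-2]  = -1
Grade = 2Sleep + 3Recall + 1  [with Sleep=-1, Recall=-1]  = -4

-4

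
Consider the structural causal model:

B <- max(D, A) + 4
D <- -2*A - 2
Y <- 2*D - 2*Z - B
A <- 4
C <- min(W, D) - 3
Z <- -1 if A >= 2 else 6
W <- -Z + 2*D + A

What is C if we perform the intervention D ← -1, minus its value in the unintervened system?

The intervention breaks the incoming arrows to D: D <- -2*A - 2 no longer applies, and D = -1.
Z = -1 if A >= 2 else 6  [with A=4]  = -1
W = -Z + 2*D + A  [with Z=-1, D=-1, A=4]  = 3
C = min(W, D) - 3  [with W=3, D=-1]  = -4
Without intervention: Z = -1 if A >= 2 else 6  [with A=4]  = -1; D = -2*A - 2  [with A=4]  = -10; W = -Z + 2*D + A  [with Z=-1, D=-10, A=4]  = -15; C = min(W, D) - 3  [with W=-15, D=-10]  = -18.
Change = -4 − (-18) = 14.

14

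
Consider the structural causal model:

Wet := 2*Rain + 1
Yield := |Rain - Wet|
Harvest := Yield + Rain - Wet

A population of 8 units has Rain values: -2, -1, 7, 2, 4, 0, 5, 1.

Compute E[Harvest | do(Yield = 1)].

-2

The intervention sets Yield=1 in all 8 units regardless of Rain. Recomputing Harvest per unit gives 2, 1, -7, -2, -4, 0, -5, -1; average -2.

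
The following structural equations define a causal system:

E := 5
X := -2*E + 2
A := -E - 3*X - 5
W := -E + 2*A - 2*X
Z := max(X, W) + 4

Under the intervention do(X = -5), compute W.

Under do(X=-5), the mechanism X := -2*E + 2 is discarded; X is fixed at -5.
A = -E - 3*X - 5  [with E=5, X=-5]  = 5
W = -E + 2*A - 2*X  [with E=5, A=5, X=-5]  = 15

15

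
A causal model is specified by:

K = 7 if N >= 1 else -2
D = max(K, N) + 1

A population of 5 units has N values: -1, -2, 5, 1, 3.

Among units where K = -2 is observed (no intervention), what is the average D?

E[D|K=-2] averages over only the 2 units with K=-2 (N = -1, -2): D = 0, -1, mean -0.5.

-0.5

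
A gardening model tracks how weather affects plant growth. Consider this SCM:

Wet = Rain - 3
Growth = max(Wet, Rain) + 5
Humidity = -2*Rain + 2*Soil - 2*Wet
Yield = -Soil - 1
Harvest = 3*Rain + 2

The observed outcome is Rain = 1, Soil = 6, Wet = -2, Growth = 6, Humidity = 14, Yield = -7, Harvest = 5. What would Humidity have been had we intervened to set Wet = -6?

22

do(Wet=-6) replaces the equation Wet = Rain - 3 with the constant Wet = -6.
Humidity = -2*Rain + 2*Soil - 2*Wet  [with Rain=1, Soil=6, Wet=-6]  = 22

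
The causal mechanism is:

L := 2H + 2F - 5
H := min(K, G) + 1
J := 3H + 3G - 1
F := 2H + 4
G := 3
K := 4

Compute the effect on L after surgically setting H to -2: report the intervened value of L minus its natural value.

The intervention breaks the incoming arrows to H: H := min(K, G) + 1 no longer applies, and H = -2.
F = 2H + 4  [with H=-2]  = 0
L = 2H + 2F - 5  [with H=-2, F=0]  = -9
Without intervention: H = min(K, G) + 1  [with K=4, G=3]  = 4; F = 2H + 4  [with H=4]  = 12; L = 2H + 2F - 5  [with H=4, F=12]  = 27.
Change = -9 − 27 = -36.

-36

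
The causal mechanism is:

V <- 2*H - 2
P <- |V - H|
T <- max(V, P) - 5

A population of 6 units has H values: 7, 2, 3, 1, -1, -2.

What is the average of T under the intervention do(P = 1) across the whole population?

Every unit gets P=1 under the intervention. T values become 7, -3, -1, -4, -4, -4; E[T|do(P=1)] = -1.5.

-1.5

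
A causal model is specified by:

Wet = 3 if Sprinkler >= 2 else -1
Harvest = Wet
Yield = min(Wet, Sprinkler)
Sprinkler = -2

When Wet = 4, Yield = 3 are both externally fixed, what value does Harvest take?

Setting Wet = 4, Yield = 3 by intervention discards those variables' equations.
Harvest = Wet  [with Wet=4]  = 4

4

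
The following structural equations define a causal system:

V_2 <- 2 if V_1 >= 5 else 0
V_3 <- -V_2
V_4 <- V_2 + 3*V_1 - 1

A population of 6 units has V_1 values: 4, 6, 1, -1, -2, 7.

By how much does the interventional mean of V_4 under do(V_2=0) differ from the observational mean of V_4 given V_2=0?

6

Under do(V_2=0), V_2's equation is replaced by V_2=0 for every unit. Per-unit V_4: 11, 17, 2, -4, -7, 20. Mean = 6.5.
E[V_4|V_2=0] averages over only the 4 units with V_2=0 (V_1 = 4, 1, -1, -2): V_4 = 11, 2, -4, -7, mean 0.5.
Difference = 6.5 − 0.5 = 6.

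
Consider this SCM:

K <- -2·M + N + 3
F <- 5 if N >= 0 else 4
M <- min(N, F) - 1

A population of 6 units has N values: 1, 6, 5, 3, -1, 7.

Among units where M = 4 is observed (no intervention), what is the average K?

1

E[K|M=4] averages over only the 3 units with M=4 (N = 6, 5, 7): K = 1, 0, 2, mean 1.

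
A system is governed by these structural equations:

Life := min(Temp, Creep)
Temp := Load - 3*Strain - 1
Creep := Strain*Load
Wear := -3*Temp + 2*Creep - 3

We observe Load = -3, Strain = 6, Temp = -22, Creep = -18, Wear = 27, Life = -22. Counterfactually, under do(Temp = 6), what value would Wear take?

-57

do(Temp=6) replaces the equation Temp := Load - 3*Strain - 1 with the constant Temp = 6.
Creep = Strain*Load  [with Strain=6, Load=-3]  = -18
Wear = -3*Temp + 2*Creep - 3  [with Temp=6, Creep=-18]  = -57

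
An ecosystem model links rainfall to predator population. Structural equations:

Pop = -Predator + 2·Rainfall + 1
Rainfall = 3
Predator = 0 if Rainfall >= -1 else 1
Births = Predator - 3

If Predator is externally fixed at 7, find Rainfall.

Under do(Predator=7), the mechanism Predator = 0 if Rainfall >= -1 else 1 is discarded; Predator is fixed at 7.
Rainfall is not downstream of the intervention, so its value is determined by the original equations.

3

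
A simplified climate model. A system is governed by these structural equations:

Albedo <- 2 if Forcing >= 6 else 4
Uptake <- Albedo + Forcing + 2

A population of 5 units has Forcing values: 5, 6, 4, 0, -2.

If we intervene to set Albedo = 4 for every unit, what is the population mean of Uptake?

8.6

do(Albedo=4) breaks Albedo's dependence on Forcing. With Albedo=4 fixed, Uptake across the units is 11, 12, 10, 6, 4, mean 8.6.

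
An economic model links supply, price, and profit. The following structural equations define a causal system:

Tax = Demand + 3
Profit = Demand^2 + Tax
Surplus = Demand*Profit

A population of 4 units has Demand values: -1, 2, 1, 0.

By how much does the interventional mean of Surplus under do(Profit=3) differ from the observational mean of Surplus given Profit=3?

Every unit gets Profit=3 under the intervention. Surplus values become -3, 6, 3, 0; E[Surplus|do(Profit=3)] = 1.5.
Observing Profit=3 restricts to units where Profit's equation naturally yields 3: Demand ∈ {-1, 0}. In that subpopulation Surplus = -3, 0, mean -1.5.
Difference = 1.5 − (-1.5) = 3.

3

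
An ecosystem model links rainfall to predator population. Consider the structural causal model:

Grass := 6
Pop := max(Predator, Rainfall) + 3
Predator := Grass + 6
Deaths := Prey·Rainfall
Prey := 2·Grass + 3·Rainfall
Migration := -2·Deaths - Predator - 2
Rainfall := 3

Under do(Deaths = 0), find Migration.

The intervention breaks the incoming arrows to Deaths: Deaths := Prey·Rainfall no longer applies, and Deaths = 0.
Predator = Grass + 6  [with Grass=6]  = 12
Migration = -2·Deaths - Predator - 2  [with Deaths=0, Predator=12]  = -14

-14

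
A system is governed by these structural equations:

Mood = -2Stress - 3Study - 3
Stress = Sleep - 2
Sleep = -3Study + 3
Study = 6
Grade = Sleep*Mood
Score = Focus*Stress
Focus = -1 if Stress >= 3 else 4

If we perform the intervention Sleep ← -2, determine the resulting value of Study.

Under do(Sleep=-2), the mechanism Sleep = -3Study + 3 is discarded; Sleep is fixed at -2.
Study is not downstream of the intervention, so its value is determined by the original equations.

6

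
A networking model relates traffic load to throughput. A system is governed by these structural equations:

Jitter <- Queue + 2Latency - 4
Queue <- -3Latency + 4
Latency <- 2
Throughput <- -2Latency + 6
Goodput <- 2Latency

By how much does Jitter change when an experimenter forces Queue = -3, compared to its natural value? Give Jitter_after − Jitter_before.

-1

The intervention breaks the incoming arrows to Queue: Queue <- -3Latency + 4 no longer applies, and Queue = -3.
Jitter = Queue + 2Latency - 4  [with Queue=-3, Latency=2]  = -3
Without intervention: Queue = -3Latency + 4  [with Latency=2]  = -2; Jitter = Queue + 2Latency - 4  [with Queue=-2, Latency=2]  = -2.
Change = -3 − (-2) = -1.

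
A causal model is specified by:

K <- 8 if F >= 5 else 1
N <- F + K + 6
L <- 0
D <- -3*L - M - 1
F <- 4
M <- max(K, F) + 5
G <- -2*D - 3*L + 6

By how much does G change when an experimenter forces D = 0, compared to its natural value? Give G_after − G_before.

-20

Under do(D=0), the mechanism D <- -3*L - M - 1 is discarded; D is fixed at 0.
G = -2*D - 3*L + 6  [with D=0, L=0]  = 6
Without intervention: K = 8 if F >= 5 else 1  [with F=4]  = 1; M = max(K, F) + 5  [with K=1, F=4]  = 9; D = -3*L - M - 1  [with L=0, M=9]  = -10; G = -2*D - 3*L + 6  [with D=-10, L=0]  = 26.
Change = 6 − 26 = -20.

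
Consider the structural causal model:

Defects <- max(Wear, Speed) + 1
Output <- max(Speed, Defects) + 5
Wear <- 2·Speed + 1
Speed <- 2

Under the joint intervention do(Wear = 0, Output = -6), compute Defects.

3

The joint intervention fixes Wear = 0, Output = -6, removing each variable's own equation.
Defects = max(Wear, Speed) + 1  [with Wear=0, Speed=2]  = 3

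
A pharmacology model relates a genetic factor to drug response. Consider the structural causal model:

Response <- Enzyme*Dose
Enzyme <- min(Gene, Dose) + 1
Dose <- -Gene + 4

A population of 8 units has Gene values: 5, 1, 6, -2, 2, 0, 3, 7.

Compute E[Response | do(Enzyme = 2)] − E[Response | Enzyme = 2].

Every unit gets Enzyme=2 under the intervention. Response values become -2, 6, -4, 12, 4, 8, 2, -6; E[Response|do(Enzyme=2)] = 2.5.
Observing Enzyme=2 restricts to units where Enzyme's equation naturally yields 2: Gene ∈ {1, 3}. In that subpopulation Response = 6, 2, mean 4.
Difference = 2.5 − 4 = -1.5.

-1.5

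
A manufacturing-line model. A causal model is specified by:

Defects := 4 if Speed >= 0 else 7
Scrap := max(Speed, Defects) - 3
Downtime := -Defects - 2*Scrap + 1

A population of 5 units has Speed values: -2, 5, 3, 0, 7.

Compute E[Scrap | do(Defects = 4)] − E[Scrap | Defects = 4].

-0.2

do(Defects=4) breaks Defects's dependence on Speed. With Defects=4 fixed, Scrap across the units is 1, 2, 1, 1, 4, mean 1.8.
E[Scrap|Defects=4] averages over only the 4 units with Defects=4 (Speed = 5, 3, 0, 7): Scrap = 2, 1, 1, 4, mean 2.
Difference = 1.8 − 2 = -0.2.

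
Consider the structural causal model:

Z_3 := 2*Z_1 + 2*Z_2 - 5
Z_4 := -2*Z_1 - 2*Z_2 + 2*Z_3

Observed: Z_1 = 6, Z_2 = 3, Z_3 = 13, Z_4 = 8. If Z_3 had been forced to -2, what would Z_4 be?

-22

The intervention breaks the incoming arrows to Z_3: Z_3 := 2*Z_1 + 2*Z_2 - 5 no longer applies, and Z_3 = -2.
Z_4 = -2*Z_1 - 2*Z_2 + 2*Z_3  [with Z_1=6, Z_2=3, Z_3=-2]  = -22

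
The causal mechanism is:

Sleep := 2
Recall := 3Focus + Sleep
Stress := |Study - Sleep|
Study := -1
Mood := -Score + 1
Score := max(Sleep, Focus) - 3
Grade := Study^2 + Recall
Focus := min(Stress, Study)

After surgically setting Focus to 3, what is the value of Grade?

12

do(Focus=3) replaces the equation Focus := min(Stress, Study) with the constant Focus = 3.
Recall = 3Focus + Sleep  [with Focus=3, Sleep=2]  = 11
Grade = Study^2 + Recall  [with Study=-1, Recall=11]  = 12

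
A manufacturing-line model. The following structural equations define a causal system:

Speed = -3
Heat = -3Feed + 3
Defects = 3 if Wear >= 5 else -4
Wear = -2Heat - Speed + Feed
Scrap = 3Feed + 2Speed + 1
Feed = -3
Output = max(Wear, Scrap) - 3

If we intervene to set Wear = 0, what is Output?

The intervention breaks the incoming arrows to Wear: Wear = -2Heat - Speed + Feed no longer applies, and Wear = 0.
Scrap = 3Feed + 2Speed + 1  [with Feed=-3, Speed=-3]  = -14
Output = max(Wear, Scrap) - 3  [with Wear=0, Scrap=-14]  = -3

-3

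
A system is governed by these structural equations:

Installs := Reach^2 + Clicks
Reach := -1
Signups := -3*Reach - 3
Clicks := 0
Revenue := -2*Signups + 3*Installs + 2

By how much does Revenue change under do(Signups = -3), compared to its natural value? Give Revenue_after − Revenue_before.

6

Intervening sets Signups = -3 and removes its equation (Signups := -3*Reach - 3).
Installs = Reach^2 + Clicks  [with Reach=-1, Clicks=0]  = 1
Revenue = -2*Signups + 3*Installs + 2  [with Signups=-3, Installs=1]  = 11
Without intervention: Installs = Reach^2 + Clicks  [with Reach=-1, Clicks=0]  = 1; Signups = -3*Reach - 3  [with Reach=-1]  = 0; Revenue = -2*Signups + 3*Installs + 2  [with Signups=0, Installs=1]  = 5.
Change = 11 − 5 = 6.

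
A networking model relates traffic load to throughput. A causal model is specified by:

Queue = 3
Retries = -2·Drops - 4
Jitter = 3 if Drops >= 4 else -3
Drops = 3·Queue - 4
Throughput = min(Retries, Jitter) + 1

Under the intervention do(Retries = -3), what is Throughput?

do(Retries=-3) replaces the equation Retries = -2·Drops - 4 with the constant Retries = -3.
Drops = 3·Queue - 4  [with Queue=3]  = 5
Jitter = 3 if Drops >= 4 else -3  [with Drops=5]  = 3
Throughput = min(Retries, Jitter) + 1  [with Retries=-3, Jitter=3]  = -2

-2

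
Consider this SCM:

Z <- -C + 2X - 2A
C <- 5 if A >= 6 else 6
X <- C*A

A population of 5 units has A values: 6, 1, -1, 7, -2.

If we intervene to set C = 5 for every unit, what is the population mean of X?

Under do(C=5), C's equation is replaced by C=5 for every unit. Per-unit X: 30, 5, -5, 35, -10. Mean = 11.

11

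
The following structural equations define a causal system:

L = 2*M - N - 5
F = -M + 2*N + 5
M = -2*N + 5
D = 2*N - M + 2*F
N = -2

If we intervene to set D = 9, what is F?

Under do(D=9), the mechanism D = 2*N - M + 2*F is discarded; D is fixed at 9.
Since F is not a descendant of the intervened variable, it is unaffected.
M = -2*N + 5  [with N=-2]  = 9
F = -M + 2*N + 5  [with M=9, N=-2]  = -8

-8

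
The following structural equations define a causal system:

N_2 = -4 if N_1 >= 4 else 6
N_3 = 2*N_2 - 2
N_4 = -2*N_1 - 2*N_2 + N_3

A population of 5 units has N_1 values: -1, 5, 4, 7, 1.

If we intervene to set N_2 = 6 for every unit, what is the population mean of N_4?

The intervention sets N_2=6 in all 5 units regardless of N_1. Recomputing N_4 per unit gives 0, -12, -10, -16, -4; average -8.4.

-8.4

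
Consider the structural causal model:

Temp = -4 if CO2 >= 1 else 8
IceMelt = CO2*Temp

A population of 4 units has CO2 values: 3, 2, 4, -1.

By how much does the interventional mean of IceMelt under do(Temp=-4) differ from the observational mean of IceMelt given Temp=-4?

Under do(Temp=-4), Temp's equation is replaced by Temp=-4 for every unit. Per-unit IceMelt: -12, -8, -16, 4. Mean = -8.
Conditioning on Temp=-4 selects the 3 unit(s) with CO2 ∈ {3, 2, 4}. Their IceMelt values: -12, -8, -16. Mean = -12.
Difference = -8 − (-12) = 4.

4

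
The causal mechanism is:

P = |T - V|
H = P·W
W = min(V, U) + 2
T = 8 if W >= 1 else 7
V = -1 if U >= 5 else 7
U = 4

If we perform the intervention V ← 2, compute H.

Under do(V=2), the mechanism V = -1 if U >= 5 else 7 is discarded; V is fixed at 2.
W = min(V, U) + 2  [with V=2, U=4]  = 4
T = 8 if W >= 1 else 7  [with W=4]  = 8
P = |T - V|  [with T=8, V=2]  = 6
H = P·W  [with P=6, W=4]  = 24

24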